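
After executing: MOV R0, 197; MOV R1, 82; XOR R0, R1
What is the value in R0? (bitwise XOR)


Register state trace:
  MOV R0, 197  → R0 = 197 (0b11000101)
  MOV R1, 82  → R1 = 82 (0b01010010)
  XOR R0, R1  → R0 = 197 XOR 82 = 151 (0b10010111)
Final: R0 = 151

151


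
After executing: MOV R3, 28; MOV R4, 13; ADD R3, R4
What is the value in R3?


Register state trace:
  MOV R3, 28  → R3 = 28
  MOV R4, 13  → R4 = 13
  ADD R3, R4  → R3 = 28 + 13 = 41
Final: R3 = 41

41


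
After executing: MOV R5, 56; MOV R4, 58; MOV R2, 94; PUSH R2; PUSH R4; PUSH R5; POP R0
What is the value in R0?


Stack trace (top is rightmost):
  MOV R5, 56  → R5 = 56
  MOV R4, 58  → R4 = 58
  MOV R2, 94  → R2 = 94
  PUSH R2  → stack: [94]
  PUSH R4  → stack: [94, 58]
  PUSH R5  → stack: [94, 58, 56]
  POP R0  → R0 = 56, stack: [94, 58]
Final: R0 = 56

56


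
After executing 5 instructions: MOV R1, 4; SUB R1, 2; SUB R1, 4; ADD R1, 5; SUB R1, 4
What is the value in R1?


Register state trace:
  MOV R1, 4  → R1 = 4
  SUB R1, 2  → R1 = 4 - 2 = 2
  SUB R1, 4  → R1 = 2 - 4 = -2
  ADD R1, 5  → R1 = -2 + 5 = 3
  SUB R1, 4  → R1 = 3 - 4 = -1
Final: R1 = -1

-1


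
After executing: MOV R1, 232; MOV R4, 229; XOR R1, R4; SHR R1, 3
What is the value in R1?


Register state trace:
  MOV R1, 232  → R1 = 232 (0b11101000)
  MOV R4, 229  → R4 = 229 (0b11100101)
  XOR R1, R4  → R1 = 232 XOR 229 = 13 (0b00001101)
  SHR R1, 3  → R1 = 13 >> 3 = 1
Final: R1 = 1

1


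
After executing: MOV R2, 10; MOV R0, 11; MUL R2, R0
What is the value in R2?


Register state trace:
  MOV R2, 10  → R2 = 10
  MOV R0, 11  → R0 = 11
  MUL R2, R0  → R2 = 10 * 11 = 110
Final: R2 = 110

110


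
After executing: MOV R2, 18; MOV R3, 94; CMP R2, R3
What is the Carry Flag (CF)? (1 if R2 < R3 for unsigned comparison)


Register state trace:
  MOV R2, 18  → R2 = 18
  MOV R3, 94  → R3 = 94
  CMP R2, R3  → unsigned 18 - 94: borrow occurs
  18 < 94, so CF = 1
CF = 1

1


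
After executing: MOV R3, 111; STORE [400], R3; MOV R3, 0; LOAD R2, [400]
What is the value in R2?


Register and memory trace:
  MOV R3, 111  → R3 = 111
  STORE [400], R3  → mem[400] = 111
  MOV R3, 0  → R3 = 0
  LOAD R2, [400]  → R2 = mem[400] = 111
Final: R2 = 111

111


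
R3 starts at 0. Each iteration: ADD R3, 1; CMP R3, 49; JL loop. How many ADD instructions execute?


Loop trace (R3 starts at 0, target 49, step 1):
  ADD #1: R3 = 0 + 1 = 1  → 1 < 49, loop
  ADD #2: R3 = 1 + 1 = 2  → 2 < 49, loop
  ADD #3: R3 = 2 + 1 = 3  → 3 < 49, loop
  ADD #4: R3 = 3 + 1 = 4  → 4 < 49, loop
  ADD #5: R3 = 4 + 1 = 5  → 5 < 49, loop
  ADD #6: R3 = 5 + 1 = 6  → 6 < 49, loop
  ADD #7: R3 = 6 + 1 = 7  → 7 < 49, loop
  ADD #8: R3 = 7 + 1 = 8  → 8 < 49, loop
  ADD #9: R3 = 8 + 1 = 9  → 9 < 49, loop
  ADD #10: R3 = 9 + 1 = 10  → 10 < 49, loop
  ADD #11: R3 = 10 + 1 = 11  → 11 < 49, loop
  ADD #12: R3 = 11 + 1 = 12  → 12 < 49, loop
  ADD #13: R3 = 12 + 1 = 13  → 13 < 49, loop
  ADD #14: R3 = 13 + 1 = 14  → 14 < 49, loop
  ADD #15: R3 = 14 + 1 = 15  → 15 < 49, loop
  ADD #16: R3 = 15 + 1 = 16  → 16 < 49, loop
  ADD #17: R3 = 16 + 1 = 17  → 17 < 49, loop
  ADD #18: R3 = 17 + 1 = 18  → 18 < 49, loop
  ADD #19: R3 = 18 + 1 = 19  → 19 < 49, loop
  ADD #20: R3 = 19 + 1 = 20  → 20 < 49, loop
  ADD #21: R3 = 20 + 1 = 21  → 21 < 49, loop
  ADD #22: R3 = 21 + 1 = 22  → 22 < 49, loop
  ADD #23: R3 = 22 + 1 = 23  → 23 < 49, loop
  ADD #24: R3 = 23 + 1 = 24  → 24 < 49, loop
  ADD #25: R3 = 24 + 1 = 25  → 25 < 49, loop
  ADD #26: R3 = 25 + 1 = 26  → 26 < 49, loop
  ADD #27: R3 = 26 + 1 = 27  → 27 < 49, loop
  ADD #28: R3 = 27 + 1 = 28  → 28 < 49, loop
  ADD #29: R3 = 28 + 1 = 29  → 29 < 49, loop
  ADD #30: R3 = 29 + 1 = 30  → 30 < 49, loop
  ADD #31: R3 = 30 + 1 = 31  → 31 < 49, loop
  ADD #32: R3 = 31 + 1 = 32  → 32 < 49, loop
  ADD #33: R3 = 32 + 1 = 33  → 33 < 49, loop
  ADD #34: R3 = 33 + 1 = 34  → 34 < 49, loop
  ADD #35: R3 = 34 + 1 = 35  → 35 < 49, loop
  ADD #36: R3 = 35 + 1 = 36  → 36 < 49, loop
  ADD #37: R3 = 36 + 1 = 37  → 37 < 49, loop
  ADD #38: R3 = 37 + 1 = 38  → 38 < 49, loop
  ADD #39: R3 = 38 + 1 = 39  → 39 < 49, loop
  ADD #40: R3 = 39 + 1 = 40  → 40 < 49, loop
  ADD #41: R3 = 40 + 1 = 41  → 41 < 49, loop
  ADD #42: R3 = 41 + 1 = 42  → 42 < 49, loop
  ADD #43: R3 = 42 + 1 = 43  → 43 < 49, loop
  ADD #44: R3 = 43 + 1 = 44  → 44 < 49, loop
  ADD #45: R3 = 44 + 1 = 45  → 45 < 49, loop
  ADD #46: R3 = 45 + 1 = 46  → 46 < 49, loop
  ADD #47: R3 = 46 + 1 = 47  → 47 < 49, loop
  ADD #48: R3 = 47 + 1 = 48  → 48 < 49, loop
  ADD #49: R3 = 48 + 1 = 49  → 49 >= 49, exit
Total ADD instructions: 49

49


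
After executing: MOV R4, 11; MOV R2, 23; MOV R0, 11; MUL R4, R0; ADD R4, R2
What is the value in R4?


Register state trace:
  MOV R4, 11  → R4 = 11
  MOV R2, 23  → R2 = 23
  MOV R0, 11  → R0 = 11
  MUL R4, R0  → R4 = 11 * 11 = 121
  ADD R4, R2  → R4 = 121 + 23 = 144
Final: R4 = 144

144


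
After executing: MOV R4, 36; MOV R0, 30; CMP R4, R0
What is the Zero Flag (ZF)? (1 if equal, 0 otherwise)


Register state trace:
  MOV R4, 36  → R4 = 36
  MOV R0, 30  → R0 = 30
  CMP R4, R0  → computes 36 - 30 = 6
  Result is nonzero, so values are not equal
ZF = 0

0


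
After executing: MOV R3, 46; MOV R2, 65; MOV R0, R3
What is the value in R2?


Register state trace:
  MOV R3, 46  → R3 = 46
  MOV R2, 65  → R2 = 65
  MOV R0, R3  → R0 = 46
Final: R2 = 65

65


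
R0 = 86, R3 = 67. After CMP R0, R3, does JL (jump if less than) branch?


Trace:
  R0 = 86, R3 = 67
  CMP R0, R3  → compares 86 vs 67
  JL checks: is 86 less than 67?
  86 > 67, so condition is false
Branch taken: No

No


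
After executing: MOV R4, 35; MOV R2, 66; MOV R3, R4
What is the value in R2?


Register state trace:
  MOV R4, 35  → R4 = 35
  MOV R2, 66  → R2 = 66
  MOV R3, R4  → R3 = 35
Final: R2 = 66

66


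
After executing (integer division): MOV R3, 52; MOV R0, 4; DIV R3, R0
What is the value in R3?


Register state trace:
  MOV R3, 52  → R3 = 52
  MOV R0, 4  → R0 = 4
  DIV R3, R0  → R3 = 52 // 4 = 13
Final: R3 = 13

13


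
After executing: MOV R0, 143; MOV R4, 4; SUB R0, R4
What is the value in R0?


Register state trace:
  MOV R0, 143  → R0 = 143
  MOV R4, 4  → R4 = 4
  SUB R0, R4  → R0 = 143 - 4 = 139
Final: R0 = 139

139


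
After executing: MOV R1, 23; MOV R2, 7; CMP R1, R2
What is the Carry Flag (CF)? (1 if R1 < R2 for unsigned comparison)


Register state trace:
  MOV R1, 23  → R1 = 23
  MOV R2, 7  → R2 = 7
  CMP R1, R2  → unsigned 23 - 7: no borrow
  23 >= 7, so CF = 0
CF = 0

0


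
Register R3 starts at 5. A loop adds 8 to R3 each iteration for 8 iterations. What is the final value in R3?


Starting value: R3 = 5
  Iter 1: R3 = 5 + 8 = 13
  Iter 2: R3 = 13 + 8 = 21
  Iter 3: R3 = 21 + 8 = 29
  Iter 4: R3 = 29 + 8 = 37
  Iter 5: R3 = 37 + 8 = 45
  Iter 6: R3 = 45 + 8 = 53
  Iter 7: R3 = 53 + 8 = 61
  Iter 8: R3 = 61 + 8 = 69
Final: R3 = 69

69


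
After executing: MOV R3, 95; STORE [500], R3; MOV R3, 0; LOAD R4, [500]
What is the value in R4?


Register and memory trace:
  MOV R3, 95  → R3 = 95
  STORE [500], R3  → mem[500] = 95
  MOV R3, 0  → R3 = 0
  LOAD R4, [500]  → R4 = mem[500] = 95
Final: R4 = 95

95


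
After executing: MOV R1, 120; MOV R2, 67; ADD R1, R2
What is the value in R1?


Register state trace:
  MOV R1, 120  → R1 = 120
  MOV R2, 67  → R2 = 67
  ADD R1, R2  → R1 = 120 + 67 = 187
Final: R1 = 187

187


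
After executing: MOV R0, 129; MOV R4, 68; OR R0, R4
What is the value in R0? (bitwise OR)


Register state trace:
  MOV R0, 129  → R0 = 129 (0b10000001)
  MOV R4, 68  → R4 = 68 (0b01000100)
  OR R0, R4   → R0 = 129 OR 68 = 197 (0b11000101)
Final: R0 = 197

197


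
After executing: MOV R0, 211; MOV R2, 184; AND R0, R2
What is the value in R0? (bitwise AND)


Register state trace:
  MOV R0, 211  → R0 = 211 (0b11010011)
  MOV R2, 184  → R2 = 184 (0b10111000)
  AND R0, R2  → R0 = 211 AND 184 = 144 (0b10010000)
Final: R0 = 144

144


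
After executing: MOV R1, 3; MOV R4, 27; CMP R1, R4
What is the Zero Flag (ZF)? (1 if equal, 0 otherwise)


Register state trace:
  MOV R1, 3  → R1 = 3
  MOV R4, 27  → R4 = 27
  CMP R1, R4  → computes 3 - 27 = -24
  Result is nonzero, so values are not equal
ZF = 0

0


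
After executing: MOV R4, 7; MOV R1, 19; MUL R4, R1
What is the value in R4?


Register state trace:
  MOV R4, 7  → R4 = 7
  MOV R1, 19  → R1 = 19
  MUL R4, R1  → R4 = 7 * 19 = 133
Final: R4 = 133

133


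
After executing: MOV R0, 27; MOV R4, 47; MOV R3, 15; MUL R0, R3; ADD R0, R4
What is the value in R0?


Register state trace:
  MOV R0, 27  → R0 = 27
  MOV R4, 47  → R4 = 47
  MOV R3, 15  → R3 = 15
  MUL R0, R3  → R0 = 27 * 15 = 405
  ADD R0, R4  → R0 = 405 + 47 = 452
Final: R0 = 452

452


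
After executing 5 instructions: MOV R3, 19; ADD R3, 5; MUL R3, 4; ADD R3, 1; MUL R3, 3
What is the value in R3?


Register state trace:
  MOV R3, 19  → R3 = 19
  ADD R3, 5  → R3 = 19 + 5 = 24
  MUL R3, 4  → R3 = 24 * 4 = 96
  ADD R3, 1  → R3 = 96 + 1 = 97
  MUL R3, 3  → R3 = 97 * 3 = 291
Final: R3 = 291

291


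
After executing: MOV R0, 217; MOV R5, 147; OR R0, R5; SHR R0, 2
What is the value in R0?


Register state trace:
  MOV R0, 217  → R0 = 217 (0b11011001)
  MOV R5, 147  → R5 = 147 (0b10010011)
  OR R0, R5  → R0 = 217 OR 147 = 219 (0b11011011)
  SHR R0, 2  → R0 = 219 >> 2 = 54
Final: R0 = 54

54


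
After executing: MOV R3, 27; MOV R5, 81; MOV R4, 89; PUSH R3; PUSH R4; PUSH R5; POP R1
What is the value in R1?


Stack trace (top is rightmost):
  MOV R3, 27  → R3 = 27
  MOV R5, 81  → R5 = 81
  MOV R4, 89  → R4 = 89
  PUSH R3  → stack: [27]
  PUSH R4  → stack: [27, 89]
  PUSH R5  → stack: [27, 89, 81]
  POP R1  → R1 = 81, stack: [27, 89]
Final: R1 = 81

81


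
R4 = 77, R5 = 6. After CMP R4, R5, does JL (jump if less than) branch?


Trace:
  R4 = 77, R5 = 6
  CMP R4, R5  → compares 77 vs 6
  JL checks: is 77 less than 6?
  77 > 6, so condition is false
Branch taken: No

No


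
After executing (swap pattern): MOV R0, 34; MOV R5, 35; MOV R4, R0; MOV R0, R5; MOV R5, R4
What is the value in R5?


Register state trace (swap pattern):
  MOV R0, 34  → R0 = 34
  MOV R5, 35  → R5 = 35
  MOV R4, R0  → R4 = 34  (save R0)
  MOV R0, R5  → R0 = 35  (R0 gets R5's value)
  MOV R5, R4  → R5 = 34  (R5 gets saved value)
Final: R5 = 34

34


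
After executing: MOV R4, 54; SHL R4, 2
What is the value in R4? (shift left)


Register state trace:
  MOV R4, 54  → R4 = 54
  SHL R4, 2  → R4 = 54 << 2 = 54 * 2^2 = 216
Final: R4 = 216

216


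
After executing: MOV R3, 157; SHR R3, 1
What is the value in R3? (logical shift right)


Register state trace:
  MOV R3, 157  → R3 = 157
  SHR R3, 1  → R3 = 157 >> 1 = 157 // 2^1 = 78
Final: R3 = 78

78


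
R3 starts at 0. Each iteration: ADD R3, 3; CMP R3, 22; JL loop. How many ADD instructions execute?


Loop trace (R3 starts at 0, target 22, step 3):
  ADD #1: R3 = 0 + 3 = 3  → 3 < 22, loop
  ADD #2: R3 = 3 + 3 = 6  → 6 < 22, loop
  ADD #3: R3 = 6 + 3 = 9  → 9 < 22, loop
  ADD #4: R3 = 9 + 3 = 12  → 12 < 22, loop
  ADD #5: R3 = 12 + 3 = 15  → 15 < 22, loop
  ADD #6: R3 = 15 + 3 = 18  → 18 < 22, loop
  ADD #7: R3 = 18 + 3 = 21  → 21 < 22, loop
  ADD #8: R3 = 21 + 3 = 24  → 24 >= 22, exit
Total ADD instructions: 8

8


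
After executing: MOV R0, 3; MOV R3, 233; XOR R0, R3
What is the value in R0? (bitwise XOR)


Register state trace:
  MOV R0, 3  → R0 = 3 (0b00000011)
  MOV R3, 233  → R3 = 233 (0b11101001)
  XOR R0, R3  → R0 = 3 XOR 233 = 234 (0b11101010)
Final: R0 = 234

234


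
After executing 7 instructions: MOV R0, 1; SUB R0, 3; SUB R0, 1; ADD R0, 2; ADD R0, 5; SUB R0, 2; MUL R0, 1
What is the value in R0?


Register state trace:
  MOV R0, 1  → R0 = 1
  SUB R0, 3  → R0 = 1 - 3 = -2
  SUB R0, 1  → R0 = -2 - 1 = -3
  ADD R0, 2  → R0 = -3 + 2 = -1
  ADD R0, 5  → R0 = -1 + 5 = 4
  SUB R0, 2  → R0 = 4 - 2 = 2
  MUL R0, 1  → R0 = 2 * 1 = 2
Final: R0 = 2

2


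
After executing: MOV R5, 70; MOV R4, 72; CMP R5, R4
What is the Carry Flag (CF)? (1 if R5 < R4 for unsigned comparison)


Register state trace:
  MOV R5, 70  → R5 = 70
  MOV R4, 72  → R4 = 72
  CMP R5, R4  → unsigned 70 - 72: borrow occurs
  70 < 72, so CF = 1
CF = 1

1


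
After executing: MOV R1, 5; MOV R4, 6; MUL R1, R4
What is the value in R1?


Register state trace:
  MOV R1, 5  → R1 = 5
  MOV R4, 6  → R4 = 6
  MUL R1, R4  → R1 = 5 * 6 = 30
Final: R1 = 30

30


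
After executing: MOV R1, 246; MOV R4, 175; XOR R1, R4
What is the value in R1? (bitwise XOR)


Register state trace:
  MOV R1, 246  → R1 = 246 (0b11110110)
  MOV R4, 175  → R4 = 175 (0b10101111)
  XOR R1, R4  → R1 = 246 XOR 175 = 89 (0b01011001)
Final: R1 = 89

89


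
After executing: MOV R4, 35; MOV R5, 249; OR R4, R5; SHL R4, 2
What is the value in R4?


Register state trace:
  MOV R4, 35  → R4 = 35 (0b00100011)
  MOV R5, 249  → R5 = 249 (0b11111001)
  OR R4, R5  → R4 = 35 OR 249 = 251 (0b11111011)
  SHL R4, 2  → R4 = 251 << 2 = 1004
Final: R4 = 1004

1004


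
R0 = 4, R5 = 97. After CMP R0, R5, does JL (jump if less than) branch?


Trace:
  R0 = 4, R5 = 97
  CMP R0, R5  → compares 4 vs 97
  JL checks: is 4 less than 97?
  4 < 97, so condition is true
Branch taken: Yes

Yes


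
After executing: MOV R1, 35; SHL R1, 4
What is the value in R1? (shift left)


Register state trace:
  MOV R1, 35  → R1 = 35
  SHL R1, 4  → R1 = 35 << 4 = 35 * 2^4 = 560
Final: R1 = 560

560


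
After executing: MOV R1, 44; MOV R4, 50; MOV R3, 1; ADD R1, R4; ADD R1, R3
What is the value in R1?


Register state trace:
  MOV R1, 44  → R1 = 44
  MOV R4, 50  → R4 = 50
  MOV R3, 1  → R3 = 1
  ADD R1, R4  → R1 = 44 + 50 = 94
  ADD R1, R3  → R1 = 94 + 1 = 95
Final: R1 = 95

95


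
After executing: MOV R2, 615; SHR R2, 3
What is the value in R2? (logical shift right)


Register state trace:
  MOV R2, 615  → R2 = 615
  SHR R2, 3  → R2 = 615 >> 3 = 615 // 2^3 = 76
Final: R2 = 76

76


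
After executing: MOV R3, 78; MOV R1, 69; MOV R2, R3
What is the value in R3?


Register state trace:
  MOV R3, 78  → R3 = 78
  MOV R1, 69  → R1 = 69
  MOV R2, R3  → R2 = 78
Final: R3 = 78

78


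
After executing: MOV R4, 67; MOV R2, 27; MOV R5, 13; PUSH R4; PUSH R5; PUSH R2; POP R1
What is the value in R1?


Stack trace (top is rightmost):
  MOV R4, 67  → R4 = 67
  MOV R2, 27  → R2 = 27
  MOV R5, 13  → R5 = 13
  PUSH R4  → stack: [67]
  PUSH R5  → stack: [67, 13]
  PUSH R2  → stack: [67, 13, 27]
  POP R1  → R1 = 27, stack: [67, 13]
Final: R1 = 27

27


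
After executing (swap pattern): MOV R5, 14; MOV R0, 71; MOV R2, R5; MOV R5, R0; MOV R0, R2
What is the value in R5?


Register state trace (swap pattern):
  MOV R5, 14  → R5 = 14
  MOV R0, 71  → R0 = 71
  MOV R2, R5  → R2 = 14  (save R5)
  MOV R5, R0  → R5 = 71  (R5 gets R0's value)
  MOV R0, R2  → R0 = 14  (R0 gets saved value)
Final: R5 = 71

71


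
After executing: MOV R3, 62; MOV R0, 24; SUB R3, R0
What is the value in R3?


Register state trace:
  MOV R3, 62  → R3 = 62
  MOV R0, 24  → R0 = 24
  SUB R3, R0  → R3 = 62 - 24 = 38
Final: R3 = 38

38


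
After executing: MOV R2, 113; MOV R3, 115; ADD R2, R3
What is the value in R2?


Register state trace:
  MOV R2, 113  → R2 = 113
  MOV R3, 115  → R3 = 115
  ADD R2, R3  → R2 = 113 + 115 = 228
Final: R2 = 228

228


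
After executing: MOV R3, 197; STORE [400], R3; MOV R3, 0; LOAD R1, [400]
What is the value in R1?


Register and memory trace:
  MOV R3, 197  → R3 = 197
  STORE [400], R3  → mem[400] = 197
  MOV R3, 0  → R3 = 0
  LOAD R1, [400]  → R1 = mem[400] = 197
Final: R1 = 197

197


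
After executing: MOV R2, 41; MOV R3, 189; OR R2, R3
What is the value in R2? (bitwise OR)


Register state trace:
  MOV R2, 41  → R2 = 41 (0b00101001)
  MOV R3, 189  → R3 = 189 (0b10111101)
  OR R2, R3   → R2 = 41 OR 189 = 189 (0b10111101)
Final: R2 = 189

189


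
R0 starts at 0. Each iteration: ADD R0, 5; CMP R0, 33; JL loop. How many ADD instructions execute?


Loop trace (R0 starts at 0, target 33, step 5):
  ADD #1: R0 = 0 + 5 = 5  → 5 < 33, loop
  ADD #2: R0 = 5 + 5 = 10  → 10 < 33, loop
  ADD #3: R0 = 10 + 5 = 15  → 15 < 33, loop
  ADD #4: R0 = 15 + 5 = 20  → 20 < 33, loop
  ADD #5: R0 = 20 + 5 = 25  → 25 < 33, loop
  ADD #6: R0 = 25 + 5 = 30  → 30 < 33, loop
  ADD #7: R0 = 30 + 5 = 35  → 35 >= 33, exit
Total ADD instructions: 7

7


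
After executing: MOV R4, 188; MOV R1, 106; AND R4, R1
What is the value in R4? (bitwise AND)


Register state trace:
  MOV R4, 188  → R4 = 188 (0b10111100)
  MOV R1, 106  → R1 = 106 (0b01101010)
  AND R4, R1  → R4 = 188 AND 106 = 40 (0b00101000)
Final: R4 = 40

40


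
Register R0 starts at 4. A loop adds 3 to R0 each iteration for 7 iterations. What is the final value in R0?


Starting value: R0 = 4
  Iter 1: R0 = 4 + 3 = 7
  Iter 2: R0 = 7 + 3 = 10
  Iter 3: R0 = 10 + 3 = 13
  Iter 4: R0 = 13 + 3 = 16
  Iter 5: R0 = 16 + 3 = 19
  Iter 6: R0 = 19 + 3 = 22
  Iter 7: R0 = 22 + 3 = 25
Final: R0 = 25

25


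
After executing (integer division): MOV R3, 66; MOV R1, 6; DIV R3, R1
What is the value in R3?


Register state trace:
  MOV R3, 66  → R3 = 66
  MOV R1, 6  → R1 = 6
  DIV R3, R1  → R3 = 66 // 6 = 11
Final: R3 = 11

11


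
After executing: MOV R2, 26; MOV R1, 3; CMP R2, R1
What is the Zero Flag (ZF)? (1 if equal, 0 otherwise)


Register state trace:
  MOV R2, 26  → R2 = 26
  MOV R1, 3  → R1 = 3
  CMP R2, R1  → computes 26 - 3 = 23
  Result is nonzero, so values are not equal
ZF = 0

0


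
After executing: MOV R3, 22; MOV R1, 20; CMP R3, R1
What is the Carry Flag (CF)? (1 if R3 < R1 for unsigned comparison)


Register state trace:
  MOV R3, 22  → R3 = 22
  MOV R1, 20  → R1 = 20
  CMP R3, R1  → unsigned 22 - 20: no borrow
  22 >= 20, so CF = 0
CF = 0

0


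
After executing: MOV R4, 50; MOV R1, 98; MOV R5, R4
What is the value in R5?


Register state trace:
  MOV R4, 50  → R4 = 50
  MOV R1, 98  → R1 = 98
  MOV R5, R4  → R5 = 50
Final: R5 = 50

50


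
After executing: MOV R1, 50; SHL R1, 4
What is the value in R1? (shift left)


Register state trace:
  MOV R1, 50  → R1 = 50
  SHL R1, 4  → R1 = 50 << 4 = 50 * 2^4 = 800
Final: R1 = 800

800


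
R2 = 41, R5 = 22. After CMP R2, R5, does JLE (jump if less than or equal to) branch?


Trace:
  R2 = 41, R5 = 22
  CMP R2, R5  → compares 41 vs 22
  JLE checks: is 41 less than or equal to 22?
  41 > 22, so condition is false
Branch taken: No

No


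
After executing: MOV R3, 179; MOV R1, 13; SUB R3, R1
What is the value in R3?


Register state trace:
  MOV R3, 179  → R3 = 179
  MOV R1, 13  → R1 = 13
  SUB R3, R1  → R3 = 179 - 13 = 166
Final: R3 = 166

166


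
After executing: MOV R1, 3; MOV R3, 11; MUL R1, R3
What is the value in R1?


Register state trace:
  MOV R1, 3  → R1 = 3
  MOV R3, 11  → R3 = 11
  MUL R1, R3  → R1 = 3 * 11 = 33
Final: R1 = 33

33


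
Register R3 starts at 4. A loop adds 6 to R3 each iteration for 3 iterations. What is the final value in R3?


Starting value: R3 = 4
  Iter 1: R3 = 4 + 6 = 10
  Iter 2: R3 = 10 + 6 = 16
  Iter 3: R3 = 16 + 6 = 22
Final: R3 = 22

22


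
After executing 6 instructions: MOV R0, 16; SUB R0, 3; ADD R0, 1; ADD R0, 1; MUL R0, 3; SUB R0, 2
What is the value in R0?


Register state trace:
  MOV R0, 16  → R0 = 16
  SUB R0, 3  → R0 = 16 - 3 = 13
  ADD R0, 1  → R0 = 13 + 1 = 14
  ADD R0, 1  → R0 = 14 + 1 = 15
  MUL R0, 3  → R0 = 15 * 3 = 45
  SUB R0, 2  → R0 = 45 - 2 = 43
Final: R0 = 43

43


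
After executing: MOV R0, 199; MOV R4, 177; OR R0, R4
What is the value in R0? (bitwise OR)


Register state trace:
  MOV R0, 199  → R0 = 199 (0b11000111)
  MOV R4, 177  → R4 = 177 (0b10110001)
  OR R0, R4   → R0 = 199 OR 177 = 247 (0b11110111)
Final: R0 = 247

247


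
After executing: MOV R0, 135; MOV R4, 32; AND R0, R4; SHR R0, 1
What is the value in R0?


Register state trace:
  MOV R0, 135  → R0 = 135 (0b10000111)
  MOV R4, 32  → R4 = 32 (0b00100000)
  AND R0, R4  → R0 = 135 AND 32 = 0 (0b00000000)
  SHR R0, 1  → R0 = 0 >> 1 = 0
Final: R0 = 0

0


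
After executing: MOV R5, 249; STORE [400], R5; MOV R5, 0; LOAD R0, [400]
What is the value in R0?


Register and memory trace:
  MOV R5, 249  → R5 = 249
  STORE [400], R5  → mem[400] = 249
  MOV R5, 0  → R5 = 0
  LOAD R0, [400]  → R0 = mem[400] = 249
Final: R0 = 249

249


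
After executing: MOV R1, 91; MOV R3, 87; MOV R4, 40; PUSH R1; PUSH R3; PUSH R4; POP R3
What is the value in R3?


Stack trace (top is rightmost):
  MOV R1, 91  → R1 = 91
  MOV R3, 87  → R3 = 87
  MOV R4, 40  → R4 = 40
  PUSH R1  → stack: [91]
  PUSH R3  → stack: [91, 87]
  PUSH R4  → stack: [91, 87, 40]
  POP R3  → R3 = 40, stack: [91, 87]
Final: R3 = 40

40


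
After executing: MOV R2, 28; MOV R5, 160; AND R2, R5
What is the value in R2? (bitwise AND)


Register state trace:
  MOV R2, 28  → R2 = 28 (0b00011100)
  MOV R5, 160  → R5 = 160 (0b10100000)
  AND R2, R5  → R2 = 28 AND 160 = 0 (0b00000000)
Final: R2 = 0

0


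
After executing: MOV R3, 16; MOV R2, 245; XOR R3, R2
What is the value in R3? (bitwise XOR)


Register state trace:
  MOV R3, 16  → R3 = 16 (0b00010000)
  MOV R2, 245  → R2 = 245 (0b11110101)
  XOR R3, R2  → R3 = 16 XOR 245 = 229 (0b11100101)
Final: R3 = 229

229


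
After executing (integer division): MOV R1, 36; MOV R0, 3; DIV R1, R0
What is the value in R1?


Register state trace:
  MOV R1, 36  → R1 = 36
  MOV R0, 3  → R0 = 3
  DIV R1, R0  → R1 = 36 // 3 = 12
Final: R1 = 12

12


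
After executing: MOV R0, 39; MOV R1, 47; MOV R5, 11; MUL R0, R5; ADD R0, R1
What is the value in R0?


Register state trace:
  MOV R0, 39  → R0 = 39
  MOV R1, 47  → R1 = 47
  MOV R5, 11  → R5 = 11
  MUL R0, R5  → R0 = 39 * 11 = 429
  ADD R0, R1  → R0 = 429 + 47 = 476
Final: R0 = 476

476


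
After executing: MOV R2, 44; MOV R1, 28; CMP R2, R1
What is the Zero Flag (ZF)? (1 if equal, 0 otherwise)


Register state trace:
  MOV R2, 44  → R2 = 44
  MOV R1, 28  → R1 = 28
  CMP R2, R1  → computes 44 - 28 = 16
  Result is nonzero, so values are not equal
ZF = 0

0


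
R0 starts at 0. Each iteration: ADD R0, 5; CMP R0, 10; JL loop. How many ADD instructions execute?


Loop trace (R0 starts at 0, target 10, step 5):
  ADD #1: R0 = 0 + 5 = 5  → 5 < 10, loop
  ADD #2: R0 = 5 + 5 = 10  → 10 >= 10, exit
Total ADD instructions: 2

2


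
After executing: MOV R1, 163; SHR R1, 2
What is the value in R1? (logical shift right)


Register state trace:
  MOV R1, 163  → R1 = 163
  SHR R1, 2  → R1 = 163 >> 2 = 163 // 2^2 = 40
Final: R1 = 40

40


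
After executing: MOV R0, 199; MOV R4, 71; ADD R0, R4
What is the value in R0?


Register state trace:
  MOV R0, 199  → R0 = 199
  MOV R4, 71  → R4 = 71
  ADD R0, R4  → R0 = 199 + 71 = 270
Final: R0 = 270

270


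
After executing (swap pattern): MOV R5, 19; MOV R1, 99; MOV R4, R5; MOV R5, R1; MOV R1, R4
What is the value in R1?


Register state trace (swap pattern):
  MOV R5, 19  → R5 = 19
  MOV R1, 99  → R1 = 99
  MOV R4, R5  → R4 = 19  (save R5)
  MOV R5, R1  → R5 = 99  (R5 gets R1's value)
  MOV R1, R4  → R1 = 19  (R1 gets saved value)
Final: R1 = 19

19


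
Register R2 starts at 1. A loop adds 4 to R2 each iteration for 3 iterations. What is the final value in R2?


Starting value: R2 = 1
  Iter 1: R2 = 1 + 4 = 5
  Iter 2: R2 = 5 + 4 = 9
  Iter 3: R2 = 9 + 4 = 13
Final: R2 = 13

13


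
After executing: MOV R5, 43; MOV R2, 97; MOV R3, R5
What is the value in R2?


Register state trace:
  MOV R5, 43  → R5 = 43
  MOV R2, 97  → R2 = 97
  MOV R3, R5  → R3 = 43
Final: R2 = 97

97


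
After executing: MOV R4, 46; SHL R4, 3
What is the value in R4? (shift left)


Register state trace:
  MOV R4, 46  → R4 = 46
  SHL R4, 3  → R4 = 46 << 3 = 46 * 2^3 = 368
Final: R4 = 368

368


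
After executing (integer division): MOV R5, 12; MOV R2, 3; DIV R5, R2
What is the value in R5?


Register state trace:
  MOV R5, 12  → R5 = 12
  MOV R2, 3  → R2 = 3
  DIV R5, R2  → R5 = 12 // 3 = 4
Final: R5 = 4

4


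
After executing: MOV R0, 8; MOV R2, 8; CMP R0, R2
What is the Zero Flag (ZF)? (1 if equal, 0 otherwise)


Register state trace:
  MOV R0, 8  → R0 = 8
  MOV R2, 8  → R2 = 8
  CMP R0, R2  → computes 8 - 8 = 0
  Result is zero, so values are equal
ZF = 1

1


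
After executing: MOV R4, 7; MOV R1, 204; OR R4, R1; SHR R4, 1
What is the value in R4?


Register state trace:
  MOV R4, 7  → R4 = 7 (0b00000111)
  MOV R1, 204  → R1 = 204 (0b11001100)
  OR R4, R1  → R4 = 7 OR 204 = 207 (0b11001111)
  SHR R4, 1  → R4 = 207 >> 1 = 103
Final: R4 = 103

103


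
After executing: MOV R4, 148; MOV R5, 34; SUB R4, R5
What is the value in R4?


Register state trace:
  MOV R4, 148  → R4 = 148
  MOV R5, 34  → R5 = 34
  SUB R4, R5  → R4 = 148 - 34 = 114
Final: R4 = 114

114


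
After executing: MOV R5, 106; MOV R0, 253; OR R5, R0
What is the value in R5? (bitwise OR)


Register state trace:
  MOV R5, 106  → R5 = 106 (0b01101010)
  MOV R0, 253  → R0 = 253 (0b11111101)
  OR R5, R0   → R5 = 106 OR 253 = 255 (0b11111111)
Final: R5 = 255

255


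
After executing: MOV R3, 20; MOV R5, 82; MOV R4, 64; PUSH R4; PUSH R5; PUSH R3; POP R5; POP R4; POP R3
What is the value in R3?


Stack trace (top is rightmost):
  MOV R3, 20  → R3 = 20
  MOV R5, 82  → R5 = 82
  MOV R4, 64  → R4 = 64
  PUSH R4  → stack: [64]
  PUSH R5  → stack: [64, 82]
  PUSH R3  → stack: [64, 82, 20]
  POP R5  → R5 = 20, stack: [64, 82]
  POP R4  → R4 = 82, stack: [64]
  POP R3  → R3 = 64, stack: []
Final: R3 = 64

64


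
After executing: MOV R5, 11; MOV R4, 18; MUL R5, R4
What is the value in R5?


Register state trace:
  MOV R5, 11  → R5 = 11
  MOV R4, 18  → R4 = 18
  MUL R5, R4  → R5 = 11 * 18 = 198
Final: R5 = 198

198


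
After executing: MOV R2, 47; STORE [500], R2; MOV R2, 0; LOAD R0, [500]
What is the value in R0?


Register and memory trace:
  MOV R2, 47  → R2 = 47
  STORE [500], R2  → mem[500] = 47
  MOV R2, 0  → R2 = 0
  LOAD R0, [500]  → R0 = mem[500] = 47
Final: R0 = 47

47


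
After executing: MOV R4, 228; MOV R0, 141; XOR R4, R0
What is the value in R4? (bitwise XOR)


Register state trace:
  MOV R4, 228  → R4 = 228 (0b11100100)
  MOV R0, 141  → R0 = 141 (0b10001101)
  XOR R4, R0  → R4 = 228 XOR 141 = 105 (0b01101001)
Final: R4 = 105

105


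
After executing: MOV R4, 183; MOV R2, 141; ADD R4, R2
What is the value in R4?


Register state trace:
  MOV R4, 183  → R4 = 183
  MOV R2, 141  → R2 = 141
  ADD R4, R2  → R4 = 183 + 141 = 324
Final: R4 = 324

324


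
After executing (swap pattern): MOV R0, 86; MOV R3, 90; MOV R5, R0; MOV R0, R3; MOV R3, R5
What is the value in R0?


Register state trace (swap pattern):
  MOV R0, 86  → R0 = 86
  MOV R3, 90  → R3 = 90
  MOV R5, R0  → R5 = 86  (save R0)
  MOV R0, R3  → R0 = 90  (R0 gets R3's value)
  MOV R3, R5  → R3 = 86  (R3 gets saved value)
Final: R0 = 90

90


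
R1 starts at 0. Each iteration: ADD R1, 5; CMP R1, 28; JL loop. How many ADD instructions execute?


Loop trace (R1 starts at 0, target 28, step 5):
  ADD #1: R1 = 0 + 5 = 5  → 5 < 28, loop
  ADD #2: R1 = 5 + 5 = 10  → 10 < 28, loop
  ADD #3: R1 = 10 + 5 = 15  → 15 < 28, loop
  ADD #4: R1 = 15 + 5 = 20  → 20 < 28, loop
  ADD #5: R1 = 20 + 5 = 25  → 25 < 28, loop
  ADD #6: R1 = 25 + 5 = 30  → 30 >= 28, exit
Total ADD instructions: 6

6


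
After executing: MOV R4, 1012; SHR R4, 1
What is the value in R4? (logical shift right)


Register state trace:
  MOV R4, 1012  → R4 = 1012
  SHR R4, 1  → R4 = 1012 >> 1 = 1012 // 2^1 = 506
Final: R4 = 506

506


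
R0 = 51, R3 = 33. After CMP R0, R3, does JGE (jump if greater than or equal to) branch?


Trace:
  R0 = 51, R3 = 33
  CMP R0, R3  → compares 51 vs 33
  JGE checks: is 51 greater than or equal to 33?
  51 > 33, so condition is true
Branch taken: Yes

Yes


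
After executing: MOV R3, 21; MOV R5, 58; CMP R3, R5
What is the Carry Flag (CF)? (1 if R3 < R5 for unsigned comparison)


Register state trace:
  MOV R3, 21  → R3 = 21
  MOV R5, 58  → R5 = 58
  CMP R3, R5  → unsigned 21 - 58: borrow occurs
  21 < 58, so CF = 1
CF = 1

1


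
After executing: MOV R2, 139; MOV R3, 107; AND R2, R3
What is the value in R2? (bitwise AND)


Register state trace:
  MOV R2, 139  → R2 = 139 (0b10001011)
  MOV R3, 107  → R3 = 107 (0b01101011)
  AND R2, R3  → R2 = 139 AND 107 = 11 (0b00001011)
Final: R2 = 11

11


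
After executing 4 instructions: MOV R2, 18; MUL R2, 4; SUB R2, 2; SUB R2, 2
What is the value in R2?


Register state trace:
  MOV R2, 18  → R2 = 18
  MUL R2, 4  → R2 = 18 * 4 = 72
  SUB R2, 2  → R2 = 72 - 2 = 70
  SUB R2, 2  → R2 = 70 - 2 = 68
Final: R2 = 68

68


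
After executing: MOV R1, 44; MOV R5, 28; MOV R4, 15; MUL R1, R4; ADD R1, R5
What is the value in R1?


Register state trace:
  MOV R1, 44  → R1 = 44
  MOV R5, 28  → R5 = 28
  MOV R4, 15  → R4 = 15
  MUL R1, R4  → R1 = 44 * 15 = 660
  ADD R1, R5  → R1 = 660 + 28 = 688
Final: R1 = 688

688


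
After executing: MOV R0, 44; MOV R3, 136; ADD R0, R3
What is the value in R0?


Register state trace:
  MOV R0, 44  → R0 = 44
  MOV R3, 136  → R3 = 136
  ADD R0, R3  → R0 = 44 + 136 = 180
Final: R0 = 180

180


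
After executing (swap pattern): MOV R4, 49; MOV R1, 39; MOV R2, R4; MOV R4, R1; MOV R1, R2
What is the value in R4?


Register state trace (swap pattern):
  MOV R4, 49  → R4 = 49
  MOV R1, 39  → R1 = 39
  MOV R2, R4  → R2 = 49  (save R4)
  MOV R4, R1  → R4 = 39  (R4 gets R1's value)
  MOV R1, R2  → R1 = 49  (R1 gets saved value)
Final: R4 = 39

39


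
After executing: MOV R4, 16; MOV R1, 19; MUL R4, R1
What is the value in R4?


Register state trace:
  MOV R4, 16  → R4 = 16
  MOV R1, 19  → R1 = 19
  MUL R4, R1  → R4 = 16 * 19 = 304
Final: R4 = 304

304


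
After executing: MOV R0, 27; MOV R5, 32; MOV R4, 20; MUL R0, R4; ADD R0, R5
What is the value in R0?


Register state trace:
  MOV R0, 27  → R0 = 27
  MOV R5, 32  → R5 = 32
  MOV R4, 20  → R4 = 20
  MUL R0, R4  → R0 = 27 * 20 = 540
  ADD R0, R5  → R0 = 540 + 32 = 572
Final: R0 = 572

572


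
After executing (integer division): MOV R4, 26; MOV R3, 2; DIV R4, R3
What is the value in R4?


Register state trace:
  MOV R4, 26  → R4 = 26
  MOV R3, 2  → R3 = 2
  DIV R4, R3  → R4 = 26 // 2 = 13
Final: R4 = 13

13


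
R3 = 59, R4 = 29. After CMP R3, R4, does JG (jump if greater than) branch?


Trace:
  R3 = 59, R4 = 29
  CMP R3, R4  → compares 59 vs 29
  JG checks: is 59 greater than 29?
  59 > 29, so condition is true
Branch taken: Yes

Yes


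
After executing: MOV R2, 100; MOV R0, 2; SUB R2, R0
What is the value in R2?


Register state trace:
  MOV R2, 100  → R2 = 100
  MOV R0, 2  → R0 = 2
  SUB R2, R0  → R2 = 100 - 2 = 98
Final: R2 = 98

98


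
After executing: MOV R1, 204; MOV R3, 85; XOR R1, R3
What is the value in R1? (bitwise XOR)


Register state trace:
  MOV R1, 204  → R1 = 204 (0b11001100)
  MOV R3, 85  → R3 = 85 (0b01010101)
  XOR R1, R3  → R1 = 204 XOR 85 = 153 (0b10011001)
Final: R1 = 153

153


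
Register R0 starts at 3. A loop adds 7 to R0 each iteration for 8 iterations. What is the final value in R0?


Starting value: R0 = 3
  Iter 1: R0 = 3 + 7 = 10
  Iter 2: R0 = 10 + 7 = 17
  Iter 3: R0 = 17 + 7 = 24
  Iter 4: R0 = 24 + 7 = 31
  Iter 5: R0 = 31 + 7 = 38
  Iter 6: R0 = 38 + 7 = 45
  Iter 7: R0 = 45 + 7 = 52
  Iter 8: R0 = 52 + 7 = 59
Final: R0 = 59

59


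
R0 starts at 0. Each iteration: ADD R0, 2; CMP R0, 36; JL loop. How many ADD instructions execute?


Loop trace (R0 starts at 0, target 36, step 2):
  ADD #1: R0 = 0 + 2 = 2  → 2 < 36, loop
  ADD #2: R0 = 2 + 2 = 4  → 4 < 36, loop
  ADD #3: R0 = 4 + 2 = 6  → 6 < 36, loop
  ADD #4: R0 = 6 + 2 = 8  → 8 < 36, loop
  ADD #5: R0 = 8 + 2 = 10  → 10 < 36, loop
  ADD #6: R0 = 10 + 2 = 12  → 12 < 36, loop
  ADD #7: R0 = 12 + 2 = 14  → 14 < 36, loop
  ADD #8: R0 = 14 + 2 = 16  → 16 < 36, loop
  ADD #9: R0 = 16 + 2 = 18  → 18 < 36, loop
  ADD #10: R0 = 18 + 2 = 20  → 20 < 36, loop
  ADD #11: R0 = 20 + 2 = 22  → 22 < 36, loop
  ADD #12: R0 = 22 + 2 = 24  → 24 < 36, loop
  ADD #13: R0 = 24 + 2 = 26  → 26 < 36, loop
  ADD #14: R0 = 26 + 2 = 28  → 28 < 36, loop
  ADD #15: R0 = 28 + 2 = 30  → 30 < 36, loop
  ADD #16: R0 = 30 + 2 = 32  → 32 < 36, loop
  ADD #17: R0 = 32 + 2 = 34  → 34 < 36, loop
  ADD #18: R0 = 34 + 2 = 36  → 36 >= 36, exit
Total ADD instructions: 18

18


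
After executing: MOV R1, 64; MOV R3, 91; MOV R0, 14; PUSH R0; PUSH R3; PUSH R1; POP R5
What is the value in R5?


Stack trace (top is rightmost):
  MOV R1, 64  → R1 = 64
  MOV R3, 91  → R3 = 91
  MOV R0, 14  → R0 = 14
  PUSH R0  → stack: [14]
  PUSH R3  → stack: [14, 91]
  PUSH R1  → stack: [14, 91, 64]
  POP R5  → R5 = 64, stack: [14, 91]
Final: R5 = 64

64


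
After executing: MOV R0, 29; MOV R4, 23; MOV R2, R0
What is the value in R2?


Register state trace:
  MOV R0, 29  → R0 = 29
  MOV R4, 23  → R4 = 23
  MOV R2, R0  → R2 = 29
Final: R2 = 29

29


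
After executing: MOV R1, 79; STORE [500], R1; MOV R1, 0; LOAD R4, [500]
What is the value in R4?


Register and memory trace:
  MOV R1, 79  → R1 = 79
  STORE [500], R1  → mem[500] = 79
  MOV R1, 0  → R1 = 0
  LOAD R4, [500]  → R4 = mem[500] = 79
Final: R4 = 79

79


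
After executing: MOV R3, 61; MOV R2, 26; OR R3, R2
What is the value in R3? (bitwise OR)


Register state trace:
  MOV R3, 61  → R3 = 61 (0b00111101)
  MOV R2, 26  → R2 = 26 (0b00011010)
  OR R3, R2   → R3 = 61 OR 26 = 63 (0b00111111)
Final: R3 = 63

63


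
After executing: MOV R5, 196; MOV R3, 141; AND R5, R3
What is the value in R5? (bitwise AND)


Register state trace:
  MOV R5, 196  → R5 = 196 (0b11000100)
  MOV R3, 141  → R3 = 141 (0b10001101)
  AND R5, R3  → R5 = 196 AND 141 = 132 (0b10000100)
Final: R5 = 132

132


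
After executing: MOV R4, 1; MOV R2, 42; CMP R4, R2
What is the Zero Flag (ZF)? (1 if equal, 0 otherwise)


Register state trace:
  MOV R4, 1  → R4 = 1
  MOV R2, 42  → R2 = 42
  CMP R4, R2  → computes 1 - 42 = -41
  Result is nonzero, so values are not equal
ZF = 0

0


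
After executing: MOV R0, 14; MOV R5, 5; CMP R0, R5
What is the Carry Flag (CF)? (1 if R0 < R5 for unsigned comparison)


Register state trace:
  MOV R0, 14  → R0 = 14
  MOV R5, 5  → R5 = 5
  CMP R0, R5  → unsigned 14 - 5: no borrow
  14 >= 5, so CF = 0
CF = 0

0


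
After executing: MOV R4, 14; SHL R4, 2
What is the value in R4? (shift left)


Register state trace:
  MOV R4, 14  → R4 = 14
  SHL R4, 2  → R4 = 14 << 2 = 14 * 2^2 = 56
Final: R4 = 56

56


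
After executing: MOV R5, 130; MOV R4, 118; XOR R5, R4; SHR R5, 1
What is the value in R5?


Register state trace:
  MOV R5, 130  → R5 = 130 (0b10000010)
  MOV R4, 118  → R4 = 118 (0b01110110)
  XOR R5, R4  → R5 = 130 XOR 118 = 244 (0b11110100)
  SHR R5, 1  → R5 = 244 >> 1 = 122
Final: R5 = 122

122


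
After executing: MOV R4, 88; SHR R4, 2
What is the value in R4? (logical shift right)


Register state trace:
  MOV R4, 88  → R4 = 88
  SHR R4, 2  → R4 = 88 >> 2 = 88 // 2^2 = 22
Final: R4 = 22

22


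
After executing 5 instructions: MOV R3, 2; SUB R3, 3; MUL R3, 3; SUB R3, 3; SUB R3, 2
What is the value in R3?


Register state trace:
  MOV R3, 2  → R3 = 2
  SUB R3, 3  → R3 = 2 - 3 = -1
  MUL R3, 3  → R3 = -1 * 3 = -3
  SUB R3, 3  → R3 = -3 - 3 = -6
  SUB R3, 2  → R3 = -6 - 2 = -8
Final: R3 = -8

-8


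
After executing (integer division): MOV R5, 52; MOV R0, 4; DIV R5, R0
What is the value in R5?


Register state trace:
  MOV R5, 52  → R5 = 52
  MOV R0, 4  → R0 = 4
  DIV R5, R0  → R5 = 52 // 4 = 13
Final: R5 = 13

13


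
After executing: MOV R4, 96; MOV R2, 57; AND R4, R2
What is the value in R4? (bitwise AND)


Register state trace:
  MOV R4, 96  → R4 = 96 (0b01100000)
  MOV R2, 57  → R2 = 57 (0b00111001)
  AND R4, R2  → R4 = 96 AND 57 = 32 (0b00100000)
Final: R4 = 32

32


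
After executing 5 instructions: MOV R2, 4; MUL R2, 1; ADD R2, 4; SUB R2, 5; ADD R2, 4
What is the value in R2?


Register state trace:
  MOV R2, 4  → R2 = 4
  MUL R2, 1  → R2 = 4 * 1 = 4
  ADD R2, 4  → R2 = 4 + 4 = 8
  SUB R2, 5  → R2 = 8 - 5 = 3
  ADD R2, 4  → R2 = 3 + 4 = 7
Final: R2 = 7

7


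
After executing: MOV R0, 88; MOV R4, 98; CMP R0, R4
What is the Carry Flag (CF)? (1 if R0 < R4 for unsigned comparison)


Register state trace:
  MOV R0, 88  → R0 = 88
  MOV R4, 98  → R4 = 98
  CMP R0, R4  → unsigned 88 - 98: borrow occurs
  88 < 98, so CF = 1
CF = 1

1


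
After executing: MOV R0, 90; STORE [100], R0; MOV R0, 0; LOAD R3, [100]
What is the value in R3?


Register and memory trace:
  MOV R0, 90  → R0 = 90
  STORE [100], R0  → mem[100] = 90
  MOV R0, 0  → R0 = 0
  LOAD R3, [100]  → R3 = mem[100] = 90
Final: R3 = 90

90


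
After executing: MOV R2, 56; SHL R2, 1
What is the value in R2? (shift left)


Register state trace:
  MOV R2, 56  → R2 = 56
  SHL R2, 1  → R2 = 56 << 1 = 56 * 2^1 = 112
Final: R2 = 112

112


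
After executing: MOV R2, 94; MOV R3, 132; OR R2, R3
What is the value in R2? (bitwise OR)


Register state trace:
  MOV R2, 94  → R2 = 94 (0b01011110)
  MOV R3, 132  → R3 = 132 (0b10000100)
  OR R2, R3   → R2 = 94 OR 132 = 222 (0b11011110)
Final: R2 = 222

222


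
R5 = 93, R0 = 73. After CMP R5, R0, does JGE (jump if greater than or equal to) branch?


Trace:
  R5 = 93, R0 = 73
  CMP R5, R0  → compares 93 vs 73
  JGE checks: is 93 greater than or equal to 73?
  93 > 73, so condition is true
Branch taken: Yes

Yes


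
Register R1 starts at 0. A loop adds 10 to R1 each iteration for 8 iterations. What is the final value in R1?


Starting value: R1 = 0
  Iter 1: R1 = 0 + 10 = 10
  Iter 2: R1 = 10 + 10 = 20
  Iter 3: R1 = 20 + 10 = 30
  Iter 4: R1 = 30 + 10 = 40
  Iter 5: R1 = 40 + 10 = 50
  Iter 6: R1 = 50 + 10 = 60
  Iter 7: R1 = 60 + 10 = 70
  Iter 8: R1 = 70 + 10 = 80
Final: R1 = 80

80


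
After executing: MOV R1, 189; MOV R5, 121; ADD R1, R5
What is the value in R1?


Register state trace:
  MOV R1, 189  → R1 = 189
  MOV R5, 121  → R5 = 121
  ADD R1, R5  → R1 = 189 + 121 = 310
Final: R1 = 310

310


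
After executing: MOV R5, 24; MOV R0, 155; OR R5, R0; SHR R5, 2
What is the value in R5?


Register state trace:
  MOV R5, 24  → R5 = 24 (0b00011000)
  MOV R0, 155  → R0 = 155 (0b10011011)
  OR R5, R0  → R5 = 24 OR 155 = 155 (0b10011011)
  SHR R5, 2  → R5 = 155 >> 2 = 38
Final: R5 = 38

38


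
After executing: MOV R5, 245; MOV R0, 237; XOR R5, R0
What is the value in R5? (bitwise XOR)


Register state trace:
  MOV R5, 245  → R5 = 245 (0b11110101)
  MOV R0, 237  → R0 = 237 (0b11101101)
  XOR R5, R0  → R5 = 245 XOR 237 = 24 (0b00011000)
Final: R5 = 24

24


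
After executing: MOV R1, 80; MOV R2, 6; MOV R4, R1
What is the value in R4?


Register state trace:
  MOV R1, 80  → R1 = 80
  MOV R2, 6  → R2 = 6
  MOV R4, R1  → R4 = 80
Final: R4 = 80

80


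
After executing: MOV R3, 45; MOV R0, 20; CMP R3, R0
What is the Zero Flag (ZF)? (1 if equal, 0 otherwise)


Register state trace:
  MOV R3, 45  → R3 = 45
  MOV R0, 20  → R0 = 20
  CMP R3, R0  → computes 45 - 20 = 25
  Result is nonzero, so values are not equal
ZF = 0

0
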